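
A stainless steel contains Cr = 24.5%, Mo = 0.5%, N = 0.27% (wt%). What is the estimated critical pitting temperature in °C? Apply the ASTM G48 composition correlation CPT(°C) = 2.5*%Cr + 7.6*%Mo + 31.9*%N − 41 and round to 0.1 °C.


Apply the ASTM G48 empirical CPT estimate: CPT(°C) = 2.5*%Cr + 7.6*%Mo + 31.9*%N − 41
2.5*24.5 = 61.25; 7.6*0.5 = 3.8; 31.9*0.27 = 8.613
CPT = 61.25 + 3.8 + 8.613 − 41 = 32.663 °C
Rounded to 0.1 °C: CPT ≈ 32.7 °C

32.7 °C


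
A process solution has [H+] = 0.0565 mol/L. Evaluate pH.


pH = −log10[H+]
pH = −log10(0.0565) = 1.25

1.25


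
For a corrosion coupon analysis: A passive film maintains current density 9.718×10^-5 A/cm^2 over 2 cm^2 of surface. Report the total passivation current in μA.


I = i_pass * A, then convert A → μA (×10^6)
I = 9.718×10^-5 * 2 * 10^6 = 194.36 μA

194.36 μA


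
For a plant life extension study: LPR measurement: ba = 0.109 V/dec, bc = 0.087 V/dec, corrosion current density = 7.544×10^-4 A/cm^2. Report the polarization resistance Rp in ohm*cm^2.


Apply the Stern-Geary equation: Rp = ba*bc / (2.303*icorr*(ba+bc))
ba*bc = 0.109*0.087 = 0.009483
ba+bc = 0.196; 2.303*icorr*(ba+bc) = 2.303*7.544×10^-4*0.196 = 3.4052711×10^-4
Rp = 0.009483 / 3.4052711×10^-4 = 27.8 ohm*cm^2

27.8 ohm*cm^2


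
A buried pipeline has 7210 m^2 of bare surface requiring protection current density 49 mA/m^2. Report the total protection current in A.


I = area * current density, then convert mA → A (÷1000)
I = 7210 * 49 / 1000 = 353.29 A

353.29 A


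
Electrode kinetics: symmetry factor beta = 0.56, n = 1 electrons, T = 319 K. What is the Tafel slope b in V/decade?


Apply the Tafel slope relation: b = 2.303*R*T/(beta*n*F)
Numerator: 2.303 * 8.314 * 319 = 6107.94
Denominator: 0.56 * 1 * 96485 = 54031.6
b = 6107.94 / 54031.6 = 0.113 V/decade

0.113 V/decade


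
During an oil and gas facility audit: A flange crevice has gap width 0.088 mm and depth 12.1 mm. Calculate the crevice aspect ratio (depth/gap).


Aspect ratio = depth / gap
Ratio = 12.1 / 0.088 = 137.5

137.5


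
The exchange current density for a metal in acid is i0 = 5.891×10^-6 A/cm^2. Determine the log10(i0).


i0 = 5.891×10^-6 A/cm^2
log10(i0) = -5.23

-5.23


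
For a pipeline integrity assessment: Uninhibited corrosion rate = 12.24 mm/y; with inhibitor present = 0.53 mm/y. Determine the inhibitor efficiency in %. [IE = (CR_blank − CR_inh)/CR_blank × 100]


Apply the inhibitor-efficiency definition: IE = (CR_blank − CR_inh)/CR_blank × 100
IE = (12.24 − 0.53) / 12.24 × 100
IE = 11.71 / 12.24 × 100 = 95.7 %

95.7 %


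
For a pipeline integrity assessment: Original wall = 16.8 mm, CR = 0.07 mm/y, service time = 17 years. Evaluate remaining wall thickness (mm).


Remaining wall = original − CR × time
t = 16.8 − 0.07*17 = 16.8 − 1.19 = 15.61 mm

15.61 mm


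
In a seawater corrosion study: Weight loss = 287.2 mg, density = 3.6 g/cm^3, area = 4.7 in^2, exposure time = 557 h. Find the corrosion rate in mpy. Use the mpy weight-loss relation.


Apply the mpy weight-loss relation: CR = 534 * W / (D * A * T)
Numerator: 534 * 287.2 = 153364.8
Denominator: 3.6 * 4.7 * 557 = 9424.44
CR = 153364.8 / 9424.44 = 16.27309 mpy

16.27309 mpy


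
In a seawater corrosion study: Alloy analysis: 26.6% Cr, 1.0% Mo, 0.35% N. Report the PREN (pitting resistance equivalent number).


Apply the PREN formula: PREN = Cr + 3.3*Mo + 16*N
PREN = 26.6 + 3.3*1.0 + 16*0.35
PREN = 26.6 + 3.3 + 5.6 = 35.5

35.5


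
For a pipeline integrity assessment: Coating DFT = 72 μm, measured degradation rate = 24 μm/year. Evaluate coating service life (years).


Service life = thickness / degradation rate
Life = 72 / 24 = 3.0 years

3.0 years


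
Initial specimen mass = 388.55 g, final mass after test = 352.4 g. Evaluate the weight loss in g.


Weight loss = initial − final
WL = 388.55 − 352.4 = 36.15 g

36.15 g


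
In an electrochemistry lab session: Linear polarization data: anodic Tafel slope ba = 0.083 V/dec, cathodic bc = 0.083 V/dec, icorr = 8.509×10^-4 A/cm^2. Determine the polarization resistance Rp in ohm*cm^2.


Apply the Stern-Geary equation: Rp = ba*bc / (2.303*icorr*(ba+bc))
ba*bc = 0.083*0.083 = 0.006889
ba+bc = 0.166; 2.303*icorr*(ba+bc) = 2.303*8.509×10^-4*0.166 = 3.2529737×10^-4
Rp = 0.006889 / 3.2529737×10^-4 = 21.18 ohm*cm^2

21.18 ohm*cm^2


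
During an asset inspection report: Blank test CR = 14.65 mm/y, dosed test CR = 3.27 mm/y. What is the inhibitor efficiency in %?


Apply the inhibitor-efficiency definition: IE = (CR_blank − CR_inh)/CR_blank × 100
IE = (14.65 − 3.27) / 14.65 × 100
IE = 11.38 / 14.65 × 100 = 77.7 %

77.7 %


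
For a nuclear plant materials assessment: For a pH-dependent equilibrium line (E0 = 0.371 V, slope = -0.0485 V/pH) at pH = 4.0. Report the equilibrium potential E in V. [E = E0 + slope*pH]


Apply the Pourbaix line equation: E = E0 + slope*pH
E = 0.371 + (-0.0485)*4.0 = 0.371 + (-0.194) = 0.177 V
Rounded to 4 decimal places: E = 0.1770 V

0.1770 V


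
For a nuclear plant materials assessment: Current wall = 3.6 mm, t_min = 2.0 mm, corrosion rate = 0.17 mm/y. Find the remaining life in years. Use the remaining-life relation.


Apply the remaining-life relation: RL = (t_current − t_min) / CR
RL = (3.6 − 2.0) / 0.17 = 1.6 / 0.17 = 9.4 years

9.4 years


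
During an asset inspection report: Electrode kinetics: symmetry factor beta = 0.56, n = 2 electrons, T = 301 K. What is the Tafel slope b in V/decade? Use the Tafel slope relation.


Apply the Tafel slope relation: b = 2.303*R*T/(beta*n*F)
Numerator: 2.303 * 8.314 * 301 = 5763.29
Denominator: 0.56 * 2 * 96485 = 108063.2
b = 5763.29 / 108063.2 = 0.0533 V/decade

0.0533 V/decade


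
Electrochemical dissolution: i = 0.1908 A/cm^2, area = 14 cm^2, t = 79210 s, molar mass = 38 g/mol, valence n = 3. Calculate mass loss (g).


Apply Faraday's law: m = i*A*t*M / (n*F)
Total charge passed Q = i*A*t = 0.1908*14*79210 = 211585.752 C
m = Q*M/(n*F) = 211585.752*38/(3*96485) = 27.77723 g

27.77723 g


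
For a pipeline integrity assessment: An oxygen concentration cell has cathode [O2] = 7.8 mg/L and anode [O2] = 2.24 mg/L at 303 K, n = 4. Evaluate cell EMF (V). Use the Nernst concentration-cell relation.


Apply the Nernst concentration-cell relation: E = (RT/nF)*ln(C_cathode/C_anode)
RT/nF = 8.314*303/(4*96485) = 0.00652729 V
ln(7.8/2.24) = 1.24765
E = 0.00652729 * 1.24765 = 0.00814 V

0.00814 V


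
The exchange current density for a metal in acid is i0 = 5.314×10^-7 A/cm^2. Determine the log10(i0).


i0 = 5.314×10^-7 A/cm^2
log10(i0) = -6.275

-6.275


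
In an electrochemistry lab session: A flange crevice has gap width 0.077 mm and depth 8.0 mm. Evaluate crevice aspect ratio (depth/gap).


Aspect ratio = depth / gap
Ratio = 8.0 / 0.077 = 103.9

103.9


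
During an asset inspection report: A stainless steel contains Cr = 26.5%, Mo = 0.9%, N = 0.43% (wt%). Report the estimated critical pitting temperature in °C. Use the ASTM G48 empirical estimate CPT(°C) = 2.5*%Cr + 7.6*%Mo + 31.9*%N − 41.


Apply the ASTM G48 empirical CPT estimate: CPT(°C) = 2.5*%Cr + 7.6*%Mo + 31.9*%N − 41
2.5*26.5 = 66.25; 7.6*0.9 = 6.84; 31.9*0.43 = 13.717
CPT = 66.25 + 6.84 + 13.717 − 41 = 45.807 °C
Rounded to 0.1 °C: CPT ≈ 45.8 °C

45.8 °C


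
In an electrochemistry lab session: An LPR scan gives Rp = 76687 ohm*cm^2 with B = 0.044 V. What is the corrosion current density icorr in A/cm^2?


Apply the Stern-Geary relation: icorr = B / Rp
icorr = 0.044 / 76687 = 5.738×10^-7 A/cm^2

5.738×10^-7 A/cm^2


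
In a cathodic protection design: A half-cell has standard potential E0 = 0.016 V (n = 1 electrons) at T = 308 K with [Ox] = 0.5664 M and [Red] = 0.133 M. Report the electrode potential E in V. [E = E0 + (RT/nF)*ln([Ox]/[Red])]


Apply the Nernst equation: E = E0 + (RT/nF)*ln([Ox]/[Red])
Step 1: RT/nF = 8.314*308/(1*96485) = 0.02654 V
Step 2: [Ox]/[Red] = 0.5664/0.133 = 4.258647
Step 3: ln(4.258647) = 1.448952
Step 4: correction = 0.02654 * 1.448952 = 0.0385 V
E = 0.016 + 0.0385 = 0.0545 V

0.0545 V


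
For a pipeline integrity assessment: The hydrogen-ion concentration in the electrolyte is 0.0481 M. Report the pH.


pH = −log10[H+]
pH = −log10(0.0481) = 1.32

1.32


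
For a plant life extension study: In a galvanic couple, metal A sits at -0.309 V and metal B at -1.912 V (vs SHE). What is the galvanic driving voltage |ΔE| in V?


Driving voltage is the absolute potential difference.
|ΔE| = |-0.309 − (-1.912)| = 1.603 V

1.603 V


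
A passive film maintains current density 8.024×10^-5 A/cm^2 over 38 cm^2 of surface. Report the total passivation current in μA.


I = i_pass * A, then convert A → μA (×10^6)
I = 8.024×10^-5 * 38 * 10^6 = 3049.12 μA

3049.12 μA


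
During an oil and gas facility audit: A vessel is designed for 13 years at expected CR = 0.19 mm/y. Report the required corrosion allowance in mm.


Corrosion allowance = CR × design life
CA = 0.19 * 13 = 2.47 mm

2.47 mm


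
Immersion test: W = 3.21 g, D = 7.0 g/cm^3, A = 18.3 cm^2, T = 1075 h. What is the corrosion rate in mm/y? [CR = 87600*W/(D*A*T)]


Apply the mm/y weight-loss relation: CR = 87600 * W / (D * A * T)
Numerator: 87600 * 3.21 = 281196.0
Denominator: 7.0 * 18.3 * 1075 = 137707.5
CR = 281196.0 / 137707.5 = 2.042 mm/y

2.042 mm/y


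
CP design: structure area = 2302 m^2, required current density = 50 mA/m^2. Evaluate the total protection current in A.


I = area * current density, then convert mA → A (÷1000)
I = 2302 * 50 / 1000 = 115.1 A

115.1 A


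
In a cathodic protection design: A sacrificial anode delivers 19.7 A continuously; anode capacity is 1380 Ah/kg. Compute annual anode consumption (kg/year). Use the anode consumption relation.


Annual consumption = current * hours per year / capacity
Rate = 19.7 * 8760 / 1380 = 125.1 kg/year

125.1 kg/year


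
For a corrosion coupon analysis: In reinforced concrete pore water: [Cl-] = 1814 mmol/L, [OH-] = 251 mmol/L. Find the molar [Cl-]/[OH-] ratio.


Threshold parameter = [Cl-] / [OH-] (molar basis; both in mmol/L, so units cancel)
Ratio = 1814 / 251 = 7.23

7.23


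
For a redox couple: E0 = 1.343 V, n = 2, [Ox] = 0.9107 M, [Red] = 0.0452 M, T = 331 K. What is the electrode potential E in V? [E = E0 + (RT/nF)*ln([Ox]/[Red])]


Apply the Nernst equation: E = E0 + (RT/nF)*ln([Ox]/[Red])
Step 1: RT/nF = 8.314*331/(2*96485) = 0.01426094 V
Step 2: [Ox]/[Red] = 0.9107/0.0452 = 20.14823
Step 3: ln(20.14823) = 3.003116
Step 4: correction = 0.01426094 * 3.003116 = 0.043 V
E = 1.343 + 0.043 = 1.386 V

1.386 V


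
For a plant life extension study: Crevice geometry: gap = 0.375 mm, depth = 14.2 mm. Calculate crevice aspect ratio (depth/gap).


Aspect ratio = depth / gap
Ratio = 14.2 / 0.375 = 37.9

37.9


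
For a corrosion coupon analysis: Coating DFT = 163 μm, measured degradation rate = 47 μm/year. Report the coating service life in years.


Service life = thickness / degradation rate
Life = 163 / 47 = 3.5 years

3.5 years


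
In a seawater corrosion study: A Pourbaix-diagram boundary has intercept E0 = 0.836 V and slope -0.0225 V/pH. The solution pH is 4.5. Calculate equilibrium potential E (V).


Apply the Pourbaix line equation: E = E0 + slope*pH
E = 0.836 + (-0.0225)*4.5 = 0.836 + (-0.10125) = 0.73475 V
Rounded to 4 decimal places: E = 0.7348 V

0.7348 V


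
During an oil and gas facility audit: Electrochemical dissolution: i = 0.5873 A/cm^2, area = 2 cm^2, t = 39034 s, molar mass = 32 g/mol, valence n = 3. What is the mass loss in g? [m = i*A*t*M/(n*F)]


Apply Faraday's law: m = i*A*t*M / (n*F)
Total charge passed Q = i*A*t = 0.5873*2*39034 = 45849.3364 C
m = Q*M/(n*F) = 45849.3364*32/(3*96485) = 5.0688 g

5.0688 g


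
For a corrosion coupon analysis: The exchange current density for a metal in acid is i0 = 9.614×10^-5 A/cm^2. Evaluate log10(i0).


i0 = 9.614×10^-5 A/cm^2
log10(i0) = -4.017

-4.017


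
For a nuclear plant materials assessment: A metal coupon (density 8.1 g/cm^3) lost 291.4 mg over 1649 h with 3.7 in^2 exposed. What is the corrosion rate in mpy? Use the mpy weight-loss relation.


Apply the mpy weight-loss relation: CR = 534 * W / (D * A * T)
Numerator: 534 * 291.4 = 155607.6
Denominator: 8.1 * 3.7 * 1649 = 49420.53
CR = 155607.6 / 49420.53 = 3.149 mpy

3.149 mpy


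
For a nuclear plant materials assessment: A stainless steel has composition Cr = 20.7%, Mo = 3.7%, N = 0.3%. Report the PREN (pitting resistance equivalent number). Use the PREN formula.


Apply the PREN formula: PREN = Cr + 3.3*Mo + 16*N
PREN = 20.7 + 3.3*3.7 + 16*0.3
PREN = 20.7 + 12.21 + 4.8 = 37.71

37.71


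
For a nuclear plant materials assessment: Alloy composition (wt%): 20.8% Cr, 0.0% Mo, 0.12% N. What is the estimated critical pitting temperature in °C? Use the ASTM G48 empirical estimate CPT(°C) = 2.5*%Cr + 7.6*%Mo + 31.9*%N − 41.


Apply the ASTM G48 empirical CPT estimate: CPT(°C) = 2.5*%Cr + 7.6*%Mo + 31.9*%N − 41
2.5*20.8 = 52; 7.6*0.0 = 0; 31.9*0.12 = 3.828
CPT = 52 + 0 + 3.828 − 41 = 14.828 °C
Rounded to 0.1 °C: CPT ≈ 14.8 °C

14.8 °C


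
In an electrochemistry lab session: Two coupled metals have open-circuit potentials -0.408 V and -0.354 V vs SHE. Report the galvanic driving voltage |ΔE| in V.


Driving voltage is the absolute potential difference.
|ΔE| = |-0.408 − (-0.354)| = 0.054 V

0.054 V


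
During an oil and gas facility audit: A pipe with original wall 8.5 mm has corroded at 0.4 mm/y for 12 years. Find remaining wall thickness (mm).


Remaining wall = original − CR × time
t = 8.5 − 0.4*12 = 8.5 − 4.8 = 3.7 mm

3.7 mm


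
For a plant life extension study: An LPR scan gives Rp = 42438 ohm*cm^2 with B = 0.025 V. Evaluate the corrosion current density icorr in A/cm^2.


Apply the Stern-Geary relation: icorr = B / Rp
icorr = 0.025 / 42438 = 5.891×10^-7 A/cm^2

5.891×10^-7 A/cm^2


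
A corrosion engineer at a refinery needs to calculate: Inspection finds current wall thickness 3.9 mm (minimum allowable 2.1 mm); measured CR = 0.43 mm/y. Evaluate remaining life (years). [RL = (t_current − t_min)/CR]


Apply the remaining-life relation: RL = (t_current − t_min) / CR
RL = (3.9 − 2.1) / 0.43 = 1.8 / 0.43 = 4.2 years

4.2 years


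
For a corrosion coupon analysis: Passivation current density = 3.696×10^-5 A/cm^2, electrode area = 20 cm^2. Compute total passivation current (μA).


I = i_pass * A, then convert A → μA (×10^6)
I = 3.696×10^-5 * 20 * 10^6 = 739.2 μA

739.2 μA


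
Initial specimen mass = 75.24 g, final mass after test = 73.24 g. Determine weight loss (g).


Weight loss = initial − final
WL = 75.24 − 73.24 = 2.0 g

2.0 g


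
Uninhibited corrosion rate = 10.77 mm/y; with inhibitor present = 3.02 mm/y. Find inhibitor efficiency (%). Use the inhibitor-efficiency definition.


Apply the inhibitor-efficiency definition: IE = (CR_blank − CR_inh)/CR_blank × 100
IE = (10.77 − 3.02) / 10.77 × 100
IE = 7.75 / 10.77 × 100 = 72.0 %

72.0 %


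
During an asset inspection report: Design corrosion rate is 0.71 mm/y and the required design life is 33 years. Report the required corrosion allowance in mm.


Corrosion allowance = CR × design life
CA = 0.71 * 33 = 23.43 mm

23.43 mm


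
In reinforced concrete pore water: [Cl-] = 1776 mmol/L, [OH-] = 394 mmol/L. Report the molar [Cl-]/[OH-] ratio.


Threshold parameter = [Cl-] / [OH-] (molar basis; both in mmol/L, so units cancel)
Ratio = 1776 / 394 = 4.51

4.51


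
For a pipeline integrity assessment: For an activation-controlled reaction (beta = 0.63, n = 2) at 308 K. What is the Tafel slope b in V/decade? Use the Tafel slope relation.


Apply the Tafel slope relation: b = 2.303*R*T/(beta*n*F)
Numerator: 2.303 * 8.314 * 308 = 5897.32
Denominator: 0.63 * 2 * 96485 = 121571.1
b = 5897.32 / 121571.1 = 0.049 V/decade

0.049 V/decade


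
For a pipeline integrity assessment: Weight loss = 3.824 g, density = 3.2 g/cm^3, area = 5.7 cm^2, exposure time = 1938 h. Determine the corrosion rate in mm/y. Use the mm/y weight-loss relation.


Apply the mm/y weight-loss relation: CR = 87600 * W / (D * A * T)
Numerator: 87600 * 3.824 = 334982.4
Denominator: 3.2 * 5.7 * 1938 = 35349.12
CR = 334982.4 / 35349.12 = 9.4764 mm/y

9.4764 mm/y


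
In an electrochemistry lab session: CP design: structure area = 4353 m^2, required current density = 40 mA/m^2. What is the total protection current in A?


I = area * current density, then convert mA → A (÷1000)
I = 4353 * 40 / 1000 = 174.12 A

174.12 A


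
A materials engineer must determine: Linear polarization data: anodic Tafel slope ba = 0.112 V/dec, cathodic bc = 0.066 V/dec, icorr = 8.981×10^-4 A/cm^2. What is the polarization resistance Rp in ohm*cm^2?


Apply the Stern-Geary equation: Rp = ba*bc / (2.303*icorr*(ba+bc))
ba*bc = 0.112*0.066 = 0.007392
ba+bc = 0.178; 2.303*icorr*(ba+bc) = 2.303*8.981×10^-4*0.178 = 3.6816173×10^-4
Rp = 0.007392 / 3.6816173×10^-4 = 20.1 ohm*cm^2

20.1 ohm*cm^2


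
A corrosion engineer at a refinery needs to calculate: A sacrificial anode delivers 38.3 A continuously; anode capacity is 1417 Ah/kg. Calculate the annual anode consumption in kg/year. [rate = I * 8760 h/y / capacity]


Annual consumption = current * hours per year / capacity
Rate = 38.3 * 8760 / 1417 = 236.8 kg/year

236.8 kg/year


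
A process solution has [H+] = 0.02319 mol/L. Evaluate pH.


pH = −log10[H+]
pH = −log10(0.02319) = 1.63

1.63


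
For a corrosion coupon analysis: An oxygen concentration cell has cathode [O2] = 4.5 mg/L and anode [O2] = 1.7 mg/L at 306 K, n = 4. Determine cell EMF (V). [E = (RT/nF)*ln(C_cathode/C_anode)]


Apply the Nernst concentration-cell relation: E = (RT/nF)*ln(C_cathode/C_anode)
RT/nF = 8.314*306/(4*96485) = 0.00659192 V
ln(4.5/1.7) = 0.97345
E = 0.00659192 * 0.97345 = 0.00642 V

0.00642 V


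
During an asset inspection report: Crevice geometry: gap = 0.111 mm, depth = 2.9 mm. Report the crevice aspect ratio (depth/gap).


Aspect ratio = depth / gap
Ratio = 2.9 / 0.111 = 26.1

26.1


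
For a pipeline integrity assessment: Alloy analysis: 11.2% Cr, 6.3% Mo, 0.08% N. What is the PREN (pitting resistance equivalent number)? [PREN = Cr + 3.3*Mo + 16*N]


Apply the PREN formula: PREN = Cr + 3.3*Mo + 16*N
PREN = 11.2 + 3.3*6.3 + 16*0.08
PREN = 11.2 + 20.79 + 1.28 = 33.27

33.27


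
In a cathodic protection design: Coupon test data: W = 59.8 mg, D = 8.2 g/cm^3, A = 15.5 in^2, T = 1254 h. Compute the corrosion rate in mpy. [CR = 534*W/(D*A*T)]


Apply the mpy weight-loss relation: CR = 534 * W / (D * A * T)
Numerator: 534 * 59.8 = 31933.2
Denominator: 8.2 * 15.5 * 1254 = 159383.4
CR = 31933.2 / 159383.4 = 0.2 mpy

0.2 mpy


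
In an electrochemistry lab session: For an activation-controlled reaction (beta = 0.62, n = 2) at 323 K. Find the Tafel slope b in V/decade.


Apply the Tafel slope relation: b = 2.303*R*T/(beta*n*F)
Numerator: 2.303 * 8.314 * 323 = 6184.53
Denominator: 0.62 * 2 * 96485 = 119641.4
b = 6184.53 / 119641.4 = 0.052 V/decade

0.052 V/decade


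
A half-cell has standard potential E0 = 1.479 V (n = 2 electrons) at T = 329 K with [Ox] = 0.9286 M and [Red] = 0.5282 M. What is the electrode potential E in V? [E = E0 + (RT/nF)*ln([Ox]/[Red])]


Apply the Nernst equation: E = E0 + (RT/nF)*ln([Ox]/[Red])
Step 1: RT/nF = 8.314*329/(2*96485) = 0.01417477 V
Step 2: [Ox]/[Red] = 0.9286/0.5282 = 1.758046
Step 3: ln(1.758046) = 0.564203
Step 4: correction = 0.01417477 * 0.564203 = 0.008 V
E = 1.479 + 0.008 = 1.487 V

1.487 V


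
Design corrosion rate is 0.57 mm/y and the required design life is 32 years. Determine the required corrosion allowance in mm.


Corrosion allowance = CR × design life
CA = 0.57 * 32 = 18.24 mm

18.24 mm


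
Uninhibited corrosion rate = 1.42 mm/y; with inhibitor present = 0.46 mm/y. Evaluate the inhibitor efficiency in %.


Apply the inhibitor-efficiency definition: IE = (CR_blank − CR_inh)/CR_blank × 100
IE = (1.42 − 0.46) / 1.42 × 100
IE = 0.96 / 1.42 × 100 = 67.6 %

67.6 %


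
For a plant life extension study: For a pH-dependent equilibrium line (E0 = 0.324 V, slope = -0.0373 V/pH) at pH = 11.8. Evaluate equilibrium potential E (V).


Apply the Pourbaix line equation: E = E0 + slope*pH
E = 0.324 + (-0.0373)*11.8 = 0.324 + (-0.44014) = -0.11614 V
Rounded to 4 decimal places: E = -0.1161 V

-0.1161 V


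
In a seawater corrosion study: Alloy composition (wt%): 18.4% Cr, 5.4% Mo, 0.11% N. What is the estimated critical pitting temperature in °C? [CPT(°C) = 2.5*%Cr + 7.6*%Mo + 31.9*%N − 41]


Apply the ASTM G48 empirical CPT estimate: CPT(°C) = 2.5*%Cr + 7.6*%Mo + 31.9*%N − 41
2.5*18.4 = 46; 7.6*5.4 = 41.04; 31.9*0.11 = 3.509
CPT = 46 + 41.04 + 3.509 − 41 = 49.549 °C
Rounded to 0.1 °C: CPT ≈ 49.5 °C

49.5 °C


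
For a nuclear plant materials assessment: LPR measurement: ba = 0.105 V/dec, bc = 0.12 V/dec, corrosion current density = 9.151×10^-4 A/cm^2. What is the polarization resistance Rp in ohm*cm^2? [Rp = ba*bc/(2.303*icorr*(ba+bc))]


Apply the Stern-Geary equation: Rp = ba*bc / (2.303*icorr*(ba+bc))
ba*bc = 0.105*0.12 = 0.0126
ba+bc = 0.225; 2.303*icorr*(ba+bc) = 2.303*9.151×10^-4*0.225 = 4.7418194×10^-4
Rp = 0.0126 / 4.7418194×10^-4 = 26.57 ohm*cm^2

26.57 ohm*cm^2


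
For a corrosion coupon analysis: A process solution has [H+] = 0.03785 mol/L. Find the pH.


pH = −log10[H+]
pH = −log10(0.03785) = 1.42

1.42


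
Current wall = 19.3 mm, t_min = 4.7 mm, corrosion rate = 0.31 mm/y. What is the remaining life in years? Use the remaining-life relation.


Apply the remaining-life relation: RL = (t_current − t_min) / CR
RL = (19.3 − 4.7) / 0.31 = 14.6 / 0.31 = 47.1 years

47.1 years


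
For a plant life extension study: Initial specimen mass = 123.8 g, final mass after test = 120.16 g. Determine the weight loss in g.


Weight loss = initial − final
WL = 123.8 − 120.16 = 3.64 g

3.64 g


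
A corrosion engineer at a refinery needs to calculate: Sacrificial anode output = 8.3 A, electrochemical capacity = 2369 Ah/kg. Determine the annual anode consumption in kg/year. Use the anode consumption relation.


Annual consumption = current * hours per year / capacity
Rate = 8.3 * 8760 / 2369 = 30.7 kg/year

30.7 kg/year


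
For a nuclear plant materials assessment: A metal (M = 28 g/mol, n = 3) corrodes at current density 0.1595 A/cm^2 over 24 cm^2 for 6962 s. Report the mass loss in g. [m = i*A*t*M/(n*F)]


Apply Faraday's law: m = i*A*t*M / (n*F)
Total charge passed Q = i*A*t = 0.1595*24*6962 = 26650.536 C
m = Q*M/(n*F) = 26650.536*28/(3*96485) = 2.578 g

2.578 g


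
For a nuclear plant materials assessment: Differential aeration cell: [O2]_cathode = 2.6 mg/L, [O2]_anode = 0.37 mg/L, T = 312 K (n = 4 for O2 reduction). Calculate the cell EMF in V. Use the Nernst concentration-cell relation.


Apply the Nernst concentration-cell relation: E = (RT/nF)*ln(C_cathode/C_anode)
RT/nF = 8.314*312/(4*96485) = 0.00672117 V
ln(2.6/0.37) = 1.94976
E = 0.00672117 * 1.94976 = 0.0131 V

0.0131 V


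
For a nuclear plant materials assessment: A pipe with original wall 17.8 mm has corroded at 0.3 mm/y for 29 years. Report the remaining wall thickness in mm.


Remaining wall = original − CR × time
t = 17.8 − 0.3*29 = 17.8 − 8.7 = 9.1 mm

9.1 mm


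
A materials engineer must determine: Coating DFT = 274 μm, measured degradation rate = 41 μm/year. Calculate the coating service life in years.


Service life = thickness / degradation rate
Life = 274 / 41 = 6.7 years

6.7 years


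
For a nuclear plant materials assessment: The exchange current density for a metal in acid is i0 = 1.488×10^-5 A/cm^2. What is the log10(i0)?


i0 = 1.488×10^-5 A/cm^2
log10(i0) = -4.827

-4.827


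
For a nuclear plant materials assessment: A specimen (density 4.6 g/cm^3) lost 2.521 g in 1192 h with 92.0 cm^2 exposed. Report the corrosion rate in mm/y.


Apply the mm/y weight-loss relation: CR = 87600 * W / (D * A * T)
Numerator: 87600 * 2.521 = 220839.6
Denominator: 4.6 * 92.0 * 1192 = 504454.4
CR = 220839.6 / 504454.4 = 0.4378 mm/y

0.4378 mm/y


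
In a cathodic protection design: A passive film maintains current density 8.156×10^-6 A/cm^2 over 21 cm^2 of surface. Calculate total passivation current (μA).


I = i_pass * A, then convert A → μA (×10^6)
I = 8.156×10^-6 * 21 * 10^6 = 171.28 μA

171.28 μA


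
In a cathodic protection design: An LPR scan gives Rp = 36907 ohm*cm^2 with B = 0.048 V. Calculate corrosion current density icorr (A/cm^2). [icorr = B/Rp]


Apply the Stern-Geary relation: icorr = B / Rp
icorr = 0.048 / 36907 = 1.301×10^-6 A/cm^2

1.301×10^-6 A/cm^2


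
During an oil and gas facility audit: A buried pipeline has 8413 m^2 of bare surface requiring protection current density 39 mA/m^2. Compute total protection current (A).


I = area * current density, then convert mA → A (÷1000)
I = 8413 * 39 / 1000 = 328.11 A

328.11 A


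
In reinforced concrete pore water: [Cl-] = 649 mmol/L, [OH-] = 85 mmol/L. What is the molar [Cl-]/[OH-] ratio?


Threshold parameter = [Cl-] / [OH-] (molar basis; both in mmol/L, so units cancel)
Ratio = 649 / 85 = 7.64

7.64


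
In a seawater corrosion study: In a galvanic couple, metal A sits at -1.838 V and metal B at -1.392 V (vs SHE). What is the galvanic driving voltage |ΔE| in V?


Driving voltage is the absolute potential difference.
|ΔE| = |-1.838 − (-1.392)| = 0.446 V

0.446 V


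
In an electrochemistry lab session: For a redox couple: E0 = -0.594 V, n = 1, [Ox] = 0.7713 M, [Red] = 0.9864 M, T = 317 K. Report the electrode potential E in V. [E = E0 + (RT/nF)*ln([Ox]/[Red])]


Apply the Nernst equation: E = E0 + (RT/nF)*ln([Ox]/[Red])
Step 1: RT/nF = 8.314*317/(1*96485) = 0.02731552 V
Step 2: [Ox]/[Red] = 0.7713/0.9864 = 0.781934
Step 3: ln(0.781934) = -0.245985
Step 4: correction = 0.02731552 * -0.245985 = -0.0067 V
E = -0.594 + -0.0067 = -0.6007 V

-0.6007 V


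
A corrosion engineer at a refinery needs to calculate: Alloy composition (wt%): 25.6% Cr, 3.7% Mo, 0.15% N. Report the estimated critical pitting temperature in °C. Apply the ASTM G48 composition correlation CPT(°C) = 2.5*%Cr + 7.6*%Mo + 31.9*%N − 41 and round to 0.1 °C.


Apply the ASTM G48 empirical CPT estimate: CPT(°C) = 2.5*%Cr + 7.6*%Mo + 31.9*%N − 41
2.5*25.6 = 64; 7.6*3.7 = 28.12; 31.9*0.15 = 4.785
CPT = 64 + 28.12 + 4.785 − 41 = 55.905 °C
Rounded to 0.1 °C: CPT ≈ 55.9 °C

55.9 °C


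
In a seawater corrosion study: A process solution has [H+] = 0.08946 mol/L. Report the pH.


pH = −log10[H+]
pH = −log10(0.08946) = 1.05

1.05


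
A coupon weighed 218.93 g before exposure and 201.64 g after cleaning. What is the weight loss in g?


Weight loss = initial − final
WL = 218.93 − 201.64 = 17.29 g

17.29 g


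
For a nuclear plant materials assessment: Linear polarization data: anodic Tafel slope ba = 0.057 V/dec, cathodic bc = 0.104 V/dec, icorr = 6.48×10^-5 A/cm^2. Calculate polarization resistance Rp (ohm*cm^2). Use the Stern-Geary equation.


Apply the Stern-Geary equation: Rp = ba*bc / (2.303*icorr*(ba+bc))
ba*bc = 0.057*0.104 = 0.005928
ba+bc = 0.161; 2.303*icorr*(ba+bc) = 2.303*6.48×10^-5*0.161 = 2.4026738×10^-5
Rp = 0.005928 / 2.4026738×10^-5 = 246.7 ohm*cm^2

246.7 ohm*cm^2


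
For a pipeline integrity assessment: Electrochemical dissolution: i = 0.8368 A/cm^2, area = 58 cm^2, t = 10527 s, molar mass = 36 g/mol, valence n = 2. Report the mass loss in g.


Apply Faraday's law: m = i*A*t*M / (n*F)
Total charge passed Q = i*A*t = 0.8368*58*10527 = 510921.6288 C
m = Q*M/(n*F) = 510921.6288*36/(2*96485) = 95.316 g

95.316 g


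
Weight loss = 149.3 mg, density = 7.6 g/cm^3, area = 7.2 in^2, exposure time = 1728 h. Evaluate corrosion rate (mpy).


Apply the mpy weight-loss relation: CR = 534 * W / (D * A * T)
Numerator: 534 * 149.3 = 79726.2
Denominator: 7.6 * 7.2 * 1728 = 94556.16
CR = 79726.2 / 94556.16 = 0.843 mpy

0.843 mpy


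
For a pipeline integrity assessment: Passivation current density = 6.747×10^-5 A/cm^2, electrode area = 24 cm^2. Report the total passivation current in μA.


I = i_pass * A, then convert A → μA (×10^6)
I = 6.747×10^-5 * 24 * 10^6 = 1619.28 μA

1619.28 μA


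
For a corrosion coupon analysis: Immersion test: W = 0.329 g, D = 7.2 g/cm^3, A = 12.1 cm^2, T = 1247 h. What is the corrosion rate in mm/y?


Apply the mm/y weight-loss relation: CR = 87600 * W / (D * A * T)
Numerator: 87600 * 0.329 = 28820.4
Denominator: 7.2 * 12.1 * 1247 = 108638.64
CR = 28820.4 / 108638.64 = 0.26529 mm/y

0.26529 mm/y


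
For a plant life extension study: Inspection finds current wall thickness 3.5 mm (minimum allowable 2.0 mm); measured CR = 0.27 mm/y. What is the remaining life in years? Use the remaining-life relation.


Apply the remaining-life relation: RL = (t_current − t_min) / CR
RL = (3.5 − 2.0) / 0.27 = 1.5 / 0.27 = 5.6 years

5.6 years


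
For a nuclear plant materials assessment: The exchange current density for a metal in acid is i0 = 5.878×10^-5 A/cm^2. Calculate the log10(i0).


i0 = 5.878×10^-5 A/cm^2
log10(i0) = -4.231

-4.231


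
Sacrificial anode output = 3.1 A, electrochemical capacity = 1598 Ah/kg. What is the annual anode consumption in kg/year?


Annual consumption = current * hours per year / capacity
Rate = 3.1 * 8760 / 1598 = 17.0 kg/year

17.0 kg/year


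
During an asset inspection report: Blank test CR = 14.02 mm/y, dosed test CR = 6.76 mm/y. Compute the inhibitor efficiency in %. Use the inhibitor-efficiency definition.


Apply the inhibitor-efficiency definition: IE = (CR_blank − CR_inh)/CR_blank × 100
IE = (14.02 − 6.76) / 14.02 × 100
IE = 7.26 / 14.02 × 100 = 51.8 %

51.8 %


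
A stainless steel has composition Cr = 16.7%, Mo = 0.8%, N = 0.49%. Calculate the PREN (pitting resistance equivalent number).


Apply the PREN formula: PREN = Cr + 3.3*Mo + 16*N
PREN = 16.7 + 3.3*0.8 + 16*0.49
PREN = 16.7 + 2.64 + 7.84 = 27.18

27.18


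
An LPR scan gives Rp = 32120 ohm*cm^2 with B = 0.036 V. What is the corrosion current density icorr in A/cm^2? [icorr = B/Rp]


Apply the Stern-Geary relation: icorr = B / Rp
icorr = 0.036 / 32120 = 1.121×10^-6 A/cm^2

1.121×10^-6 A/cm^2


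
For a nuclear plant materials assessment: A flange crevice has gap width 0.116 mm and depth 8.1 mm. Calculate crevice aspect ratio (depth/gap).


Aspect ratio = depth / gap
Ratio = 8.1 / 0.116 = 69.8

69.8


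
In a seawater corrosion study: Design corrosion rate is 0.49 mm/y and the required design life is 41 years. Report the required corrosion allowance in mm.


Corrosion allowance = CR × design life
CA = 0.49 * 41 = 20.09 mm

20.09 mm


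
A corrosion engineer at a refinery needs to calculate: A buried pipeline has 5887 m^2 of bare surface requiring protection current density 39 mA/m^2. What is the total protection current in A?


I = area * current density, then convert mA → A (÷1000)
I = 5887 * 39 / 1000 = 229.59 A

229.59 A


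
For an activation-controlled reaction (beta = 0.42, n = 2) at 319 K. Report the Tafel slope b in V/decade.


Apply the Tafel slope relation: b = 2.303*R*T/(beta*n*F)
Numerator: 2.303 * 8.314 * 319 = 6107.94
Denominator: 0.42 * 2 * 96485 = 81047.4
b = 6107.94 / 81047.4 = 0.0754 V/decade

0.0754 V/decade


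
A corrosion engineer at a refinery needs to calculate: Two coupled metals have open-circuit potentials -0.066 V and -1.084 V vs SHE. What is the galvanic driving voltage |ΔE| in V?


Driving voltage is the absolute potential difference.
|ΔE| = |-0.066 − (-1.084)| = 1.018 V

1.018 V


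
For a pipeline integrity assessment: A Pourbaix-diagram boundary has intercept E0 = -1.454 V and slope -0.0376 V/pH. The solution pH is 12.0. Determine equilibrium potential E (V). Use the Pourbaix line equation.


Apply the Pourbaix line equation: E = E0 + slope*pH
E = -1.454 + (-0.0376)*12.0 = -1.454 + (-0.4512) = -1.9052 V
Rounded to 4 decimal places: E = -1.9052 V

-1.9052 V


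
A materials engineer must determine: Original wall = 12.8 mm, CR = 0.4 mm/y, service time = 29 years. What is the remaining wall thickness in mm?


Remaining wall = original − CR × time
t = 12.8 − 0.4*29 = 12.8 − 11.6 = 1.2 mm

1.2 mm


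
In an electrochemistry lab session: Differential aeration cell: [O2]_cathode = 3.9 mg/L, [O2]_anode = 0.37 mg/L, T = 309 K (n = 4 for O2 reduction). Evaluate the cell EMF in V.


Apply the Nernst concentration-cell relation: E = (RT/nF)*ln(C_cathode/C_anode)
RT/nF = 8.314*309/(4*96485) = 0.00665654 V
ln(3.9/0.37) = 2.35523
E = 0.00665654 * 2.35523 = 0.01568 V

0.01568 V


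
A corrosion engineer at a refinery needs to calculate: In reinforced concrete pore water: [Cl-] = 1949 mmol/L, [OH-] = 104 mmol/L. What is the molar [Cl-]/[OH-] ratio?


Threshold parameter = [Cl-] / [OH-] (molar basis; both in mmol/L, so units cancel)
Ratio = 1949 / 104 = 18.74

18.74


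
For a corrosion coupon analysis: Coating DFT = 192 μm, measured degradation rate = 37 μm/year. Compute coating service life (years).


Service life = thickness / degradation rate
Life = 192 / 37 = 5.2 years

5.2 years


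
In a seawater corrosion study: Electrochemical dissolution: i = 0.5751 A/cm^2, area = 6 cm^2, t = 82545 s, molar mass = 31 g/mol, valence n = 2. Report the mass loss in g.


Apply Faraday's law: m = i*A*t*M / (n*F)
Total charge passed Q = i*A*t = 0.5751*6*82545 = 284829.777 C
m = Q*M/(n*F) = 284829.777*31/(2*96485) = 45.757 g

45.757 g


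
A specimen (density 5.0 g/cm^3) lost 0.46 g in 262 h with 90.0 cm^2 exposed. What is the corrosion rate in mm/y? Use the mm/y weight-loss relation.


Apply the mm/y weight-loss relation: CR = 87600 * W / (D * A * T)
Numerator: 87600 * 0.46 = 40296.0
Denominator: 5.0 * 90.0 * 262 = 117900.0
CR = 40296.0 / 117900.0 = 0.34178 mm/y

0.34178 mm/y


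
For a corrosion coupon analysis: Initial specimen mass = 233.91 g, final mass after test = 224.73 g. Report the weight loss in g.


Weight loss = initial − final
WL = 233.91 − 224.73 = 9.18 g

9.18 g


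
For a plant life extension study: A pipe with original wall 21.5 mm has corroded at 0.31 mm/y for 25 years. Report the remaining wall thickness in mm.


Remaining wall = original − CR × time
t = 21.5 − 0.31*25 = 21.5 − 7.75 = 13.75 mm

13.75 mm


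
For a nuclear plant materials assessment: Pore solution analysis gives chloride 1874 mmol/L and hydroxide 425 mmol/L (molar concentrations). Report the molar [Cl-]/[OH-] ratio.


Threshold parameter = [Cl-] / [OH-] (molar basis; both in mmol/L, so units cancel)
Ratio = 1874 / 425 = 4.41

4.41


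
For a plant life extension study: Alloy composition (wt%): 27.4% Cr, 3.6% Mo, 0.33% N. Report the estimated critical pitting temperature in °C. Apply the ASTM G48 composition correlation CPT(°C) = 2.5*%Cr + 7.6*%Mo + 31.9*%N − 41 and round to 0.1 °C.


Apply the ASTM G48 empirical CPT estimate: CPT(°C) = 2.5*%Cr + 7.6*%Mo + 31.9*%N − 41
2.5*27.4 = 68.5; 7.6*3.6 = 27.36; 31.9*0.33 = 10.527
CPT = 68.5 + 27.36 + 10.527 − 41 = 65.387 °C
Rounded to 0.1 °C: CPT ≈ 65.4 °C

65.4 °C


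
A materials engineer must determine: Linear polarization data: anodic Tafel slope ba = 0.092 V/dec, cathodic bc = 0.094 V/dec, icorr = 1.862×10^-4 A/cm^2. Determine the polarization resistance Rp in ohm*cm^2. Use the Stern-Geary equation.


Apply the Stern-Geary equation: Rp = ba*bc / (2.303*icorr*(ba+bc))
ba*bc = 0.092*0.094 = 0.008648
ba+bc = 0.186; 2.303*icorr*(ba+bc) = 2.303*1.862×10^-4*0.186 = 7.976026×10^-5
Rp = 0.008648 / 7.976026×10^-5 = 108.4 ohm*cm^2

108.4 ohm*cm^2


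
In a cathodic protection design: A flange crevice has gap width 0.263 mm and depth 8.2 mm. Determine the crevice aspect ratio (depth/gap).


Aspect ratio = depth / gap
Ratio = 8.2 / 0.263 = 31.2

31.2


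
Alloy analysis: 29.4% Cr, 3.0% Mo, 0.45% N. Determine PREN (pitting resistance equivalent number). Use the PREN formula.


Apply the PREN formula: PREN = Cr + 3.3*Mo + 16*N
PREN = 29.4 + 3.3*3.0 + 16*0.45
PREN = 29.4 + 9.9 + 7.2 = 46.5

46.5


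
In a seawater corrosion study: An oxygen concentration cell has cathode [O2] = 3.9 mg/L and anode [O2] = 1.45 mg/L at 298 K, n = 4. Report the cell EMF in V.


Apply the Nernst concentration-cell relation: E = (RT/nF)*ln(C_cathode/C_anode)
RT/nF = 8.314*298/(4*96485) = 0.00641958 V
ln(3.9/1.45) = 0.98941
E = 0.00641958 * 0.98941 = 0.00635 V

0.00635 V


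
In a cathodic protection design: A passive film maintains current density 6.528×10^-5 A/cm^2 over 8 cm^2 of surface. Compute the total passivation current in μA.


I = i_pass * A, then convert A → μA (×10^6)
I = 6.528×10^-5 * 8 * 10^6 = 522.24 μA

522.24 μA


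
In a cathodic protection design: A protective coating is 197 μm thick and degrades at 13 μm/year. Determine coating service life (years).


Service life = thickness / degradation rate
Life = 197 / 13 = 15.2 years

15.2 years


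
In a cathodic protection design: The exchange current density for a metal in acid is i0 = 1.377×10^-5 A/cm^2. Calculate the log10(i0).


i0 = 1.377×10^-5 A/cm^2
log10(i0) = -4.861

-4.861


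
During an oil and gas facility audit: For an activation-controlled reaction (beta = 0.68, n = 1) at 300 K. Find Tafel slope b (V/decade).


Apply the Tafel slope relation: b = 2.303*R*T/(beta*n*F)
Numerator: 2.303 * 8.314 * 300 = 5744.14
Denominator: 0.68 * 1 * 96485 = 65609.8
b = 5744.14 / 65609.8 = 0.0876 V/decade

0.0876 V/decade


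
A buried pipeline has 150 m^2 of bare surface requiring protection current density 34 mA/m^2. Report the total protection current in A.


I = area * current density, then convert mA → A (÷1000)
I = 150 * 34 / 1000 = 5.1 A

5.1 A


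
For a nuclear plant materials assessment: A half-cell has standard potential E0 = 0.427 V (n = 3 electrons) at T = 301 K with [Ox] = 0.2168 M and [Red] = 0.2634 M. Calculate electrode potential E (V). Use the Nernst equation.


Apply the Nernst equation: E = E0 + (RT/nF)*ln([Ox]/[Red])
Step 1: RT/nF = 8.314*301/(3*96485) = 0.00864561 V
Step 2: [Ox]/[Red] = 0.2168/0.2634 = 0.823083
Step 3: ln(0.823083) = -0.194698
Step 4: correction = 0.00864561 * -0.194698 = -0.002 V
E = 0.427 + -0.002 = 0.425 V

0.425 V


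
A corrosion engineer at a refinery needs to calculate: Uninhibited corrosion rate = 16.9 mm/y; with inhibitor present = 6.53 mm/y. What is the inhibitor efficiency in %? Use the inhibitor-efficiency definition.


Apply the inhibitor-efficiency definition: IE = (CR_blank − CR_inh)/CR_blank × 100
IE = (16.9 − 6.53) / 16.9 × 100
IE = 10.37 / 16.9 × 100 = 61.4 %

61.4 %


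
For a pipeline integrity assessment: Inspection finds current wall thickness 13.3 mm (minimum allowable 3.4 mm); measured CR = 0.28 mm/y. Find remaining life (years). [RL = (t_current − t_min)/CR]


Apply the remaining-life relation: RL = (t_current − t_min) / CR
RL = (13.3 − 3.4) / 0.28 = 9.9 / 0.28 = 35.4 years

35.4 years


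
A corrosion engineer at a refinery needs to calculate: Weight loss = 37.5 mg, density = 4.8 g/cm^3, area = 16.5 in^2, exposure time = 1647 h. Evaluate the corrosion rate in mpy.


Apply the mpy weight-loss relation: CR = 534 * W / (D * A * T)
Numerator: 534 * 37.5 = 20025.0
Denominator: 4.8 * 16.5 * 1647 = 130442.4
CR = 20025.0 / 130442.4 = 0.15352 mpy

0.15352 mpy


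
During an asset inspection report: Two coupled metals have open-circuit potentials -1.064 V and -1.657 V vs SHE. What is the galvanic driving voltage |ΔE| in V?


Driving voltage is the absolute potential difference.
|ΔE| = |-1.064 − (-1.657)| = 0.593 V

0.593 V
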